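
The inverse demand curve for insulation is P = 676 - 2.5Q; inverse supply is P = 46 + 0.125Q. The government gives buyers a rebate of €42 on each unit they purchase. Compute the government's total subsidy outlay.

Government cost = €10752

Pre-subsidy: 676 - 2.5Q = 46 + 0.125Q gives Q* = 240 and P* = 76.
With the rebate, buyers effectively pay Pb = Ps − 42, where Ps is the price sellers receive.
On the curves, Pb = 676 - 2.5Q and Ps = 46 + 0.125Q; the wedge Ps − Pb = 42 gives 46 + 0.125Q − (676 - 2.5Q) = 42, so Q' = 256.
Then Pb = 676 − 2.5·256 = 36 and Ps = 46 + 0.125·256 = 78.
Government outlay = subsidy × quantity = 42 × 256 = 10752.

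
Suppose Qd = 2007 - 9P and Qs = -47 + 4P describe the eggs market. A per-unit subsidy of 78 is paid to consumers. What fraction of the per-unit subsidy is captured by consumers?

Consumer share = 4/13

Pre-subsidy: 2007 - 9P = -47 + 4P gives P* = 158, Q* = 585.
With the rebate, buyers effectively pay Pb = Ps − 78, where Ps is the price sellers receive.
Demand in terms of Ps becomes Qd = 2007 − 9(Ps − 78) = 2709 - 9Ps. Setting this equal to supply: 2709 - 9Ps = -47 + 4Ps, so Ps = 212.
Buyers pay Pb = 212 − 78 = 134; Q' = -47 + 4·212 = 801.
Buyers' price falls by P* − Pb = 158 − 134 = 24; sellers' price rises by Ps − P* = 212 − 158 = 54.
So consumers capture 24/78 = 4/13 of each unit of subsidy.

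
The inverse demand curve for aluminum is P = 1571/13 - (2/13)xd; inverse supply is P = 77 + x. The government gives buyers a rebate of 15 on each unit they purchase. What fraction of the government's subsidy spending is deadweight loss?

Pre-subsidy: 1571/13 - (2/13)x = 77 + x gives x* = 38 and P* = 115.
With the rebate, buyers effectively pay Pb = Ps − 15, where Ps is the price sellers receive.
On the curves, Pb = 1571/13 - (2/13)x and Ps = 77 + x; the wedge Ps − Pb = 15 gives 77 + x − (1571/13 - (2/13)x) = 15, so x' = 51.
Then Pb = 1571/13 − (2/13)·51 = 113 and Ps = 77 + 1·51 = 128.
ΔCS = ½(38 + 51)(115 − 113) = 89; ΔPS = ½(38 + 51)(128 − 115) = 578.5.
Government spending = 15 × 51 = 765.
DWL = ½ × 15 × (51 − 38) = 97.5; fraction = 97.5 / 765 = 13/102.

DWL / government spending = 13/102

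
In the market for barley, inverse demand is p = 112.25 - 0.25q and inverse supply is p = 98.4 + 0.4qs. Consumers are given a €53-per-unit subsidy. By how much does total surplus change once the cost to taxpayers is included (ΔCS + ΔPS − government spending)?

Net change in total surplus = -28090/13

Pre-subsidy: 112.25 - 0.25q = 98.4 + 0.4q gives q* = 277/13 and p* = 1390/13.
With the rebate, buyers effectively pay pb = ps − 53, where ps is the price sellers receive.
On the curves, pb = 112.25 - 0.25q and ps = 98.4 + 0.4q; the wedge ps − pb = 53 gives 98.4 + 0.4q − (112.25 - 0.25q) = 53, so q' = 1337/13.
Then pb = 112.25 − 0.25·(1337/13) = 1125/13 and ps = 98.4 + 0.4·(1337/13) = 1814/13.
ΔCS = ½(277/13 + 1337/13)(1390/13 − 1125/13) = 213855/169; ΔPS = ½(277/13 + 1337/13)(1814/13 − 1390/13) = 342168/169.
Government spending = 53 × 1337/13 = 70861/13.
Net change = 213855/169 + 342168/169 − 70861/13 = -28090/13. The loss equals the DWL triangle ½·53·1060/13.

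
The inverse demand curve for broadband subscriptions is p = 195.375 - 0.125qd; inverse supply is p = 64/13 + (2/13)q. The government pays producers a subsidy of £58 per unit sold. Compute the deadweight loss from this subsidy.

Deadweight loss = £6032

Pre-subsidy: 195.375 - 0.125q = 64/13 + (2/13)q gives q* = 683 and p* = 110.
With the subsidy, sellers receive ps = pb + 58 for each unit, where pb is the price buyers pay.
On the curves, pb = 195.375 - 0.125q and ps = 64/13 + (2/13)q; the wedge ps − pb = 58 gives 64/13 + (2/13)q − (195.375 - 0.125q) = 58, so q' = 891.
Then pb = 195.375 − 0.125·891 = 84 and ps = 64/13 + (2/13)·891 = 142.
The subsidy expands output by 891 − 683 = 208 past the efficient level; on those units the gap between marginal cost and willingness to pay runs from 0 up to 58.
DWL = ½ × 58 × 208 = 6032.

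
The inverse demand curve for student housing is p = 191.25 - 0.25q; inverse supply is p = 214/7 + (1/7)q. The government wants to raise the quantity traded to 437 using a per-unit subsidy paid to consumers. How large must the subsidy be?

Required subsidy s = 11 per unit

At q = 437, from the demand curve buyers pay pb = 191.25 − 0.25·437 = 82; from the supply curve sellers need ps = 214/7 + (1/7)·437 = 93.
The subsidy must fill the gap: s = ps − pb = 93 − 82 = 11.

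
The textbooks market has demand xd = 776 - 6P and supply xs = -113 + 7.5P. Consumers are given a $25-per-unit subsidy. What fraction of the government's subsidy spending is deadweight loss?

Pre-subsidy: 776 - 6P = -113 + 7.5P gives P* = 1778/27, x* = 3428/9.
With the rebate, buyers effectively pay Pb = Ps − 25, where Ps is the price sellers receive.
Demand in terms of Ps becomes xd = 776 − 6(Ps − 25) = 926 - 6Ps. Setting this equal to supply: 926 - 6Ps = -113 + 7.5Ps, so Ps = 2078/27.
Buyers pay Pb = 2078/27 − 25 = 1403/27; x' = -113 + 7.5·(2078/27) = 4178/9.
ΔCS = ½(3428/9 + 4178/9)(1778/27 − 1403/27) = 475375/81; ΔPS = ½(3428/9 + 4178/9)(2078/27 − 1778/27) = 380300/81.
Government spending = 25 × 4178/9 = 104450/9.
DWL = ½ × 25 × (4178/9 − 3428/9) = 3125/3; fraction = (3125/3) / (104450/9) = 375/4178.

DWL / government spending = 375/4178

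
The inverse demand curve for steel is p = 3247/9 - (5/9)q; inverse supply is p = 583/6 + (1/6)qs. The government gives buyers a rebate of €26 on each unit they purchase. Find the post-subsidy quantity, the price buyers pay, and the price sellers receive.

Pre-subsidy: 3247/9 - (5/9)q = 583/6 + (1/6)q gives q* = 365 and p* = 158.
With the rebate, buyers effectively pay pb = ps − 26, where ps is the price sellers receive.
On the curves, pb = 3247/9 - (5/9)q and ps = 583/6 + (1/6)q; the wedge ps − pb = 26 gives 583/6 + (1/6)q − (3247/9 - (5/9)q) = 26, so q' = 401.
Then pb = 3247/9 − (5/9)·401 = 138 and ps = 583/6 + (1/6)·401 = 164.

q' = 401; buyers pay €138; sellers receive €164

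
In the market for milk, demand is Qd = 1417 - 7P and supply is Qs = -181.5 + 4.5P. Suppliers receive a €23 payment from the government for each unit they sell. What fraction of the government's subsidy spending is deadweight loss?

Pre-subsidy: 1417 - 7P = -181.5 + 4.5P gives P* = 139, Q* = 444.
With the subsidy, sellers receive Ps = Pb + 23 for each unit, where Pb is the price buyers pay.
Supply in terms of Pb becomes Qs = -181.5 + 4.5(Pb + 23) = -78 + 4.5Pb. Setting this equal to demand: 1417 - 7Pb = -78 + 4.5Pb, so Pb = 130.
Sellers receive Ps = 130 + 23 = 153; Q' = 1417 − 7·130 = 507.
ΔCS = ½(444 + 507)(139 − 130) = 4279.5; ΔPS = ½(444 + 507)(153 − 139) = 6657.
Government spending = 23 × 507 = 11661.
DWL = ½ × 23 × (507 − 444) = 724.5; fraction = 724.5 / 11661 = 21/338.

DWL / government spending = 21/338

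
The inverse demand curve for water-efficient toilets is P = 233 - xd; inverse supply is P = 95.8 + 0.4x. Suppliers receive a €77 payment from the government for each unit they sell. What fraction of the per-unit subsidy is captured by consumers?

Pre-subsidy: 233 - x = 95.8 + 0.4x gives x* = 98 and P* = 135.
With the subsidy, sellers receive Ps = Pb + 77 for each unit, where Pb is the price buyers pay.
On the curves, Pb = 233 - x and Ps = 95.8 + 0.4x; the wedge Ps − Pb = 77 gives 95.8 + 0.4x − (233 - x) = 77, so x' = 153.
Then Pb = 233 − 1·153 = 80 and Ps = 95.8 + 0.4·153 = 157.
Buyers' price falls by P* − Pb = 135 − 80 = 55; sellers' price rises by Ps − P* = 157 − 135 = 22.
So consumers capture 55/77 = 5/7 of each unit of subsidy.

Consumer share = 5/7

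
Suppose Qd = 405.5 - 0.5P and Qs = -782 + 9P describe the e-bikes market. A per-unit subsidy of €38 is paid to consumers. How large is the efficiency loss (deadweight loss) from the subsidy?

Deadweight loss = €342

Pre-subsidy: 405.5 - 0.5P = -782 + 9P gives P* = 125, Q* = 343.
With the rebate, buyers effectively pay Pb = Ps − 38, where Ps is the price sellers receive.
Demand in terms of Ps becomes Qd = 405.5 − 0.5(Ps − 38) = 424.5 - 0.5Ps. Setting this equal to supply: 424.5 - 0.5Ps = -782 + 9Ps, so Ps = 127.
Buyers pay Pb = 127 − 38 = 89; Q' = -782 + 9·127 = 361.
The subsidy expands output by 361 − 343 = 18 past the efficient level; on those units the gap between marginal cost and willingness to pay runs from 0 up to 38.
DWL = ½ × 38 × 18 = 342.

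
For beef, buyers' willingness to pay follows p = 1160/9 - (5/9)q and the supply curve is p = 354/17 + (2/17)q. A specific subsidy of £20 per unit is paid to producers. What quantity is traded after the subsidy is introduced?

q' = 19594/103

Pre-subsidy: 1160/9 - (5/9)q = 354/17 + (2/17)q gives q* = 16534/103 and p* = 4090/103.
With the subsidy, sellers receive ps = pb + 20 for each unit, where pb is the price buyers pay.
On the curves, pb = 1160/9 - (5/9)q and ps = 354/17 + (2/17)q; the wedge ps − pb = 20 gives 354/17 + (2/17)q − (1160/9 - (5/9)q) = 20, so q' = 19594/103.
Then pb = 1160/9 − (5/9)·(19594/103) = 2390/103 and ps = 354/17 + (2/17)·(19594/103) = 4450/103.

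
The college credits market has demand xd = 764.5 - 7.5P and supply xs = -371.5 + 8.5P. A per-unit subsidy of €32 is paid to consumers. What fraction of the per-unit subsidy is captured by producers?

Pre-subsidy: 764.5 - 7.5P = -371.5 + 8.5P gives P* = 71, x* = 232.
With the rebate, buyers effectively pay Pb = Ps − 32, where Ps is the price sellers receive.
Demand in terms of Ps becomes xd = 764.5 − 7.5(Ps − 32) = 1004.5 - 7.5Ps. Setting this equal to supply: 1004.5 - 7.5Ps = -371.5 + 8.5Ps, so Ps = 86.
Buyers pay Pb = 86 − 32 = 54; x' = -371.5 + 8.5·86 = 359.5.
Buyers' price falls by P* − Pb = 71 − 54 = 17; sellers' price rises by Ps − P* = 86 − 71 = 15.
So producers capture 15/32 = 0.46875 of each unit of subsidy.

Producer share = 0.46875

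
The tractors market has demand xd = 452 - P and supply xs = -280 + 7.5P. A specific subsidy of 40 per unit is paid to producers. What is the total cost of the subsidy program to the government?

Pre-subsidy: 452 - P = -280 + 7.5P gives P* = 1464/17, x* = 6220/17.
With the subsidy, sellers receive Ps = Pb + 40 for each unit, where Pb is the price buyers pay.
Supply in terms of Pb becomes xs = -280 + 7.5(Pb + 40) = 20 + 7.5Pb. Setting this equal to demand: 452 - Pb = 20 + 7.5Pb, so Pb = 864/17.
Sellers receive Ps = 864/17 + 40 = 1544/17; x' = 452 − 1·(864/17) = 6820/17.
Government outlay = subsidy × quantity = 40 × 6820/17 = 272800/17.

Government cost = 272800/17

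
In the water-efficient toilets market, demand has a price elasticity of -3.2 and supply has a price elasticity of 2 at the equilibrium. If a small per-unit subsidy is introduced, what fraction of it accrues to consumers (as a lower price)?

Consumer share = 5/13

For a small subsidy around the equilibrium, the benefit split depends on the relative slopes, which at a point are proportional to the elasticities.
Buyer share = εs/(εs + |εd|) = 2/(2 + 3.2) = 5/13; seller share = |εd|/(εs + |εd|) = 8/13.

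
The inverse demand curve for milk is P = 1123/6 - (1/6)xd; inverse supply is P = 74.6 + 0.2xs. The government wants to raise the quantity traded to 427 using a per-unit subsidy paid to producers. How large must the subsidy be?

Required subsidy s = 44 per unit

At x = 427, from the demand curve buyers pay Pb = 1123/6 − (1/6)·427 = 116; from the supply curve sellers need Ps = 74.6 + 0.2·427 = 160.
The subsidy must fill the gap: s = Ps − Pb = 160 − 116 = 44.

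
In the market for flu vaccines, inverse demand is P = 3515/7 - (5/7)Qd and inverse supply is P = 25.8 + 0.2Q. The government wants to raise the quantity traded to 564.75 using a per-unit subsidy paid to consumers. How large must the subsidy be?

Required subsidy s = 40 per unit

At Q = 564.75, from the demand curve buyers pay Pb = 3515/7 − (5/7)·564.75 = 98.75; from the supply curve sellers need Ps = 25.8 + 0.2·564.75 = 138.75.
The subsidy must fill the gap: s = Ps − Pb = 138.75 − 98.75 = 40.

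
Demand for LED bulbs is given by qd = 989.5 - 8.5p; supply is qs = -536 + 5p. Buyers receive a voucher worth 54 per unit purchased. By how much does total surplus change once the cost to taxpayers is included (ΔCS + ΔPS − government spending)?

Net change in total surplus = -4590

Pre-subsidy: 989.5 - 8.5p = -536 + 5p gives p* = 113, q* = 29.
With the rebate, buyers effectively pay pb = ps − 54, where ps is the price sellers receive.
Demand in terms of ps becomes qd = 989.5 − 8.5(ps − 54) = 1448.5 - 8.5ps. Setting this equal to supply: 1448.5 - 8.5ps = -536 + 5ps, so ps = 147.
Buyers pay pb = 147 − 54 = 93; q' = -536 + 5·147 = 199.
ΔCS = ½(29 + 199)(113 − 93) = 2280; ΔPS = ½(29 + 199)(147 − 113) = 3876.
Government spending = 54 × 199 = 10746.
Net change = 2280 + 3876 − 10746 = -4590. The loss equals the DWL triangle ½·54·170.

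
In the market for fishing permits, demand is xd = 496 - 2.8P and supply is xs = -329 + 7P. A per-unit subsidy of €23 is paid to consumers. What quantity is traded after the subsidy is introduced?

x' = 2144/7

Pre-subsidy: 496 - 2.8P = -329 + 7P gives P* = 4125/49, x* = 1822/7.
With the rebate, buyers effectively pay Pb = Ps − 23, where Ps is the price sellers receive.
Demand in terms of Ps becomes xd = 496 − 2.8(Ps − 23) = 560.4 - 2.8Ps. Setting this equal to supply: 560.4 - 2.8Ps = -329 + 7Ps, so Ps = 4447/49.
Buyers pay Pb = 4447/49 − 23 = 3320/49; x' = -329 + 7·(4447/49) = 2144/7.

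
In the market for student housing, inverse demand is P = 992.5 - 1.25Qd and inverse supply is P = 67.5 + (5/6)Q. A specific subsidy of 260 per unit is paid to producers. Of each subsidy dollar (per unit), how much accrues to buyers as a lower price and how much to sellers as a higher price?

Pre-subsidy: 992.5 - 1.25Q = 67.5 + (5/6)Q gives Q* = 444 and P* = 437.5.
With the subsidy, sellers receive Ps = Pb + 260 for each unit, where Pb is the price buyers pay.
On the curves, Pb = 992.5 - 1.25Q and Ps = 67.5 + (5/6)Q; the wedge Ps − Pb = 260 gives 67.5 + (5/6)Q − (992.5 - 1.25Q) = 260, so Q' = 568.8.
Then Pb = 992.5 − 1.25·568.8 = 281.5 and Ps = 67.5 + (5/6)·568.8 = 541.5.
Buyers' price falls by P* − Pb = 437.5 − 281.5 = 156; sellers' price rises by Ps − P* = 541.5 − 437.5 = 104.

Buyers gain 156 per unit; sellers gain 104 per unit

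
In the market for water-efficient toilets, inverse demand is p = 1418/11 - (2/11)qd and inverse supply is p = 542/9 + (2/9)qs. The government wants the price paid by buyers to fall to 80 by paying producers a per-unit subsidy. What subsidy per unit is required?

At a buyer price of 80, quantity demanded is 709 − 5.5·80 = 269.
Sellers supply 269 only when they receive ps = 542/9 + (2/9)·269 = 120.
s = ps − pb = 120 − 80 = 40.

Required subsidy s = 40 per unit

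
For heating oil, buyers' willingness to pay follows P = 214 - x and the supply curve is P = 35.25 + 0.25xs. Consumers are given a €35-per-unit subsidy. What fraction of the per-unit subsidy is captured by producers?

Pre-subsidy: 214 - x = 35.25 + 0.25x gives x* = 143 and P* = 71.
With the rebate, buyers effectively pay Pb = Ps − 35, where Ps is the price sellers receive.
On the curves, Pb = 214 - x and Ps = 35.25 + 0.25x; the wedge Ps − Pb = 35 gives 35.25 + 0.25x − (214 - x) = 35, so x' = 171.
Then Pb = 214 − 1·171 = 43 and Ps = 35.25 + 0.25·171 = 78.
Buyers' price falls by P* − Pb = 71 − 43 = 28; sellers' price rises by Ps − P* = 78 − 71 = 7.
So producers capture 7/35 = 0.2 of each unit of subsidy.

Producer share = 0.2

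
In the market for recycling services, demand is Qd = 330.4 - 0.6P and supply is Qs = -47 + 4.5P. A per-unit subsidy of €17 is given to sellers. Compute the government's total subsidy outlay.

Government cost = €5015

Pre-subsidy: 330.4 - 0.6P = -47 + 4.5P gives P* = 74, Q* = 286.
With the subsidy, sellers receive Ps = Pb + 17 for each unit, where Pb is the price buyers pay.
Supply in terms of Pb becomes Qs = -47 + 4.5(Pb + 17) = 29.5 + 4.5Pb. Setting this equal to demand: 330.4 - 0.6Pb = 29.5 + 4.5Pb, so Pb = 59.
Sellers receive Ps = 59 + 17 = 76; Q' = 330.4 − 0.6·59 = 295.
Government outlay = subsidy × quantity = 17 × 295 = 5015.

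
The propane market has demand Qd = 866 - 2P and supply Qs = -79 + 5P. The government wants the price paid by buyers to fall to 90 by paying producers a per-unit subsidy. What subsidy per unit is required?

Required subsidy s = 63 per unit

At a buyer price of 90, quantity demanded is 866 − 2·90 = 686.
Sellers supply 686 only when they receive Ps with -79 + 5·Ps = 686, i.e. Ps = 153.
s = Ps − Pb = 153 − 90 = 63.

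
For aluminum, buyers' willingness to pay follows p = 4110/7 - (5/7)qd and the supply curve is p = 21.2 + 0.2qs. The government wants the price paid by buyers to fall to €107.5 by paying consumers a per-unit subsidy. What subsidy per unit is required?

At a buyer price of 107.5, quantity demanded is 822 − 1.4·107.5 = 671.5.
Sellers supply 671.5 only when they receive ps = 21.2 + 0.2·671.5 = 155.5.
s = ps − pb = 155.5 − 107.5 = 48.

Required subsidy s = €48 per unit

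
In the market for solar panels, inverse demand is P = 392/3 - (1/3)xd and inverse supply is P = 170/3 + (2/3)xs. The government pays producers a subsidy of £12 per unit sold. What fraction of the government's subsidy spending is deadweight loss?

DWL / government spending = 3/43

Pre-subsidy: 392/3 - (1/3)x = 170/3 + (2/3)x gives x* = 74 and P* = 106.
With the subsidy, sellers receive Ps = Pb + 12 for each unit, where Pb is the price buyers pay.
On the curves, Pb = 392/3 - (1/3)x and Ps = 170/3 + (2/3)x; the wedge Ps − Pb = 12 gives 170/3 + (2/3)x − (392/3 - (1/3)x) = 12, so x' = 86.
Then Pb = 392/3 − (1/3)·86 = 102 and Ps = 170/3 + (2/3)·86 = 114.
ΔCS = ½(74 + 86)(106 − 102) = 320; ΔPS = ½(74 + 86)(114 − 106) = 640.
Government spending = 12 × 86 = 1032.
DWL = ½ × 12 × (86 − 74) = 72; fraction = 72 / 1032 = 3/43.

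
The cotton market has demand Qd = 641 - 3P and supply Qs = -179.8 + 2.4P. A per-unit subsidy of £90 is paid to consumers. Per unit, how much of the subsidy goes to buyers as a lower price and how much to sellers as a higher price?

Buyers gain £40 per unit; sellers gain £50 per unit

Pre-subsidy: 641 - 3P = -179.8 + 2.4P gives P* = 152, Q* = 185.
With the rebate, buyers effectively pay Pb = Ps − 90, where Ps is the price sellers receive.
Demand in terms of Ps becomes Qd = 641 − 3(Ps − 90) = 911 - 3Ps. Setting this equal to supply: 911 - 3Ps = -179.8 + 2.4Ps, so Ps = 202.
Buyers pay Pb = 202 − 90 = 112; Q' = -179.8 + 2.4·202 = 305.
Buyers' price falls by P* − Pb = 152 − 112 = 40; sellers' price rises by Ps − P* = 202 − 152 = 50.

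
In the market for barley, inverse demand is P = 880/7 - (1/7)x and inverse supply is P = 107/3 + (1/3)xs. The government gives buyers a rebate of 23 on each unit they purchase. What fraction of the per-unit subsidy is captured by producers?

Pre-subsidy: 880/7 - (1/7)x = 107/3 + (1/3)x gives x* = 189.1 and P* = 98.7.
With the rebate, buyers effectively pay Pb = Ps − 23, where Ps is the price sellers receive.
On the curves, Pb = 880/7 - (1/7)x and Ps = 107/3 + (1/3)x; the wedge Ps − Pb = 23 gives 107/3 + (1/3)x − (880/7 - (1/7)x) = 23, so x' = 237.4.
Then Pb = 880/7 − (1/7)·237.4 = 91.8 and Ps = 107/3 + (1/3)·237.4 = 114.8.
Buyers' price falls by P* − Pb = 98.7 − 91.8 = 6.9; sellers' price rises by Ps − P* = 114.8 − 98.7 = 16.1.
So producers capture 16.1/23 = 0.7 of each unit of subsidy.

Producer share = 0.7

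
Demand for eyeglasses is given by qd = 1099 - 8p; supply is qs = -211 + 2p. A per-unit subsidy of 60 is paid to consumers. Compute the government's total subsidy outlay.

Pre-subsidy: 1099 - 8p = -211 + 2p gives p* = 131, q* = 51.
With the rebate, buyers effectively pay pb = ps − 60, where ps is the price sellers receive.
Demand in terms of ps becomes qd = 1099 − 8(ps − 60) = 1579 - 8ps. Setting this equal to supply: 1579 - 8ps = -211 + 2ps, so ps = 179.
Buyers pay pb = 179 − 60 = 119; q' = -211 + 2·179 = 147.
Government outlay = subsidy × quantity = 60 × 147 = 8820.

Government cost = 8820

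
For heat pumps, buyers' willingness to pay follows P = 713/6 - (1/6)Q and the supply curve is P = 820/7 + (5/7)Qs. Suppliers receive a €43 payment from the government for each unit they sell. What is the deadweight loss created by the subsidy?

Pre-subsidy: 713/6 - (1/6)Q = 820/7 + (5/7)Q gives Q* = 71/37 and P* = 4385/37.
With the subsidy, sellers receive Ps = Pb + 43 for each unit, where Pb is the price buyers pay.
On the curves, Pb = 713/6 - (1/6)Q and Ps = 820/7 + (5/7)Q; the wedge Ps − Pb = 43 gives 820/7 + (5/7)Q − (713/6 - (1/6)Q) = 43, so Q' = 1877/37.
Then Pb = 713/6 − (1/6)·(1877/37) = 4084/37 and Ps = 820/7 + (5/7)·(1877/37) = 5675/37.
The subsidy expands output by 1877/37 − 71/37 = 1806/37 past the efficient level; on those units the gap between marginal cost and willingness to pay runs from 0 up to 43.
DWL = ½ × 43 × 1806/37 = 38829/37.

Deadweight loss = 38829/37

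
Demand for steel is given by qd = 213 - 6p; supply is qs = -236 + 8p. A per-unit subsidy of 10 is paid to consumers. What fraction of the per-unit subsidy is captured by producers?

Producer share = 3/7

Pre-subsidy: 213 - 6p = -236 + 8p gives p* = 449/14, q* = 144/7.
With the rebate, buyers effectively pay pb = ps − 10, where ps is the price sellers receive.
Demand in terms of ps becomes qd = 213 − 6(ps − 10) = 273 - 6ps. Setting this equal to supply: 273 - 6ps = -236 + 8ps, so ps = 509/14.
Buyers pay pb = 509/14 − 10 = 369/14; q' = -236 + 8·(509/14) = 384/7.
Buyers' price falls by p* − pb = 449/14 − 369/14 = 40/7; sellers' price rises by ps − p* = 509/14 − 449/14 = 30/7.
So producers capture (30/7)/10 = 3/7 of each unit of subsidy.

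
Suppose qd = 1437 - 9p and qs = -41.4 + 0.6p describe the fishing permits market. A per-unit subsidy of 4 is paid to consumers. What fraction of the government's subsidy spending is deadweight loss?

DWL / government spending = 3/142

Pre-subsidy: 1437 - 9p = -41.4 + 0.6p gives p* = 154, q* = 51.
With the rebate, buyers effectively pay pb = ps − 4, where ps is the price sellers receive.
Demand in terms of ps becomes qd = 1437 − 9(ps − 4) = 1473 - 9ps. Setting this equal to supply: 1473 - 9ps = -41.4 + 0.6ps, so ps = 157.75.
Buyers pay pb = 157.75 − 4 = 153.75; q' = -41.4 + 0.6·157.75 = 53.25.
ΔCS = ½(51 + 53.25)(154 − 153.75) = 13.03125; ΔPS = ½(51 + 53.25)(157.75 − 154) = 195.46875.
Government spending = 4 × 53.25 = 213.
DWL = ½ × 4 × (53.25 − 51) = 4.5; fraction = 4.5 / 213 = 3/142.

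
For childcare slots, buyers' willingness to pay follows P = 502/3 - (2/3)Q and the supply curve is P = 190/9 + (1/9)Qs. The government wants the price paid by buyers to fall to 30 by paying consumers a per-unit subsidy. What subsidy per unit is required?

At a buyer price of 30, quantity demanded is 251 − 1.5·30 = 206.
Sellers supply 206 only when they receive Ps = 190/9 + (1/9)·206 = 44.
s = Ps − Pb = 44 − 30 = 14.

Required subsidy s = 14 per unit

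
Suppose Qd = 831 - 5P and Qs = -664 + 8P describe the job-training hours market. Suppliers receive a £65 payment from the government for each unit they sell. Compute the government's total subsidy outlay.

Pre-subsidy: 831 - 5P = -664 + 8P gives P* = 115, Q* = 256.
With the subsidy, sellers receive Ps = Pb + 65 for each unit, where Pb is the price buyers pay.
Supply in terms of Pb becomes Qs = -664 + 8(Pb + 65) = -144 + 8Pb. Setting this equal to demand: 831 - 5Pb = -144 + 8Pb, so Pb = 75.
Sellers receive Ps = 75 + 65 = 140; Q' = 831 − 5·75 = 456.
Government outlay = subsidy × quantity = 65 × 456 = 29640.

Government cost = £29640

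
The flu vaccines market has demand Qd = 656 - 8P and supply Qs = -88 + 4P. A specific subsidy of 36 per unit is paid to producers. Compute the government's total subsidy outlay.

Pre-subsidy: 656 - 8P = -88 + 4P gives P* = 62, Q* = 160.
With the subsidy, sellers receive Ps = Pb + 36 for each unit, where Pb is the price buyers pay.
Supply in terms of Pb becomes Qs = -88 + 4(Pb + 36) = 56 + 4Pb. Setting this equal to demand: 656 - 8Pb = 56 + 4Pb, so Pb = 50.
Sellers receive Ps = 50 + 36 = 86; Q' = 656 − 8·50 = 256.
Government outlay = subsidy × quantity = 36 × 256 = 9216.

Government cost = 9216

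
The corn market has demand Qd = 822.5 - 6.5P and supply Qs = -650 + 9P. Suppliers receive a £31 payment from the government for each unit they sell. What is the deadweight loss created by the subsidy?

Pre-subsidy: 822.5 - 6.5P = -650 + 9P gives P* = 95, Q* = 205.
With the subsidy, sellers receive Ps = Pb + 31 for each unit, where Pb is the price buyers pay.
Supply in terms of Pb becomes Qs = -650 + 9(Pb + 31) = -371 + 9Pb. Setting this equal to demand: 822.5 - 6.5Pb = -371 + 9Pb, so Pb = 77.
Sellers receive Ps = 77 + 31 = 108; Q' = 822.5 − 6.5·77 = 322.
The subsidy expands output by 322 − 205 = 117 past the efficient level; on those units the gap between marginal cost and willingness to pay runs from 0 up to 31.
DWL = ½ × 31 × 117 = 1813.5.

Deadweight loss = £1813.5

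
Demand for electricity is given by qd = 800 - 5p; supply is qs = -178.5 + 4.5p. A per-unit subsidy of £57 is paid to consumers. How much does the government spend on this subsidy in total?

Pre-subsidy: 800 - 5p = -178.5 + 4.5p gives p* = 103, q* = 285.
With the rebate, buyers effectively pay pb = ps − 57, where ps is the price sellers receive.
Demand in terms of ps becomes qd = 800 − 5(ps − 57) = 1085 - 5ps. Setting this equal to supply: 1085 - 5ps = -178.5 + 4.5ps, so ps = 133.
Buyers pay pb = 133 − 57 = 76; q' = -178.5 + 4.5·133 = 420.
Government outlay = subsidy × quantity = 57 × 420 = 23940.

Government cost = £23940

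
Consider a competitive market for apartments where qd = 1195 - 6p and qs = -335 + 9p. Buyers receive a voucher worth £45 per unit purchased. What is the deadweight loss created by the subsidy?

Deadweight loss = £3645

Pre-subsidy: 1195 - 6p = -335 + 9p gives p* = 102, q* = 583.
With the rebate, buyers effectively pay pb = ps − 45, where ps is the price sellers receive.
Demand in terms of ps becomes qd = 1195 − 6(ps − 45) = 1465 - 6ps. Setting this equal to supply: 1465 - 6ps = -335 + 9ps, so ps = 120.
Buyers pay pb = 120 − 45 = 75; q' = -335 + 9·120 = 745.
The subsidy expands output by 745 − 583 = 162 past the efficient level; on those units the gap between marginal cost and willingness to pay runs from 0 up to 45.
DWL = ½ × 45 × 162 = 3645.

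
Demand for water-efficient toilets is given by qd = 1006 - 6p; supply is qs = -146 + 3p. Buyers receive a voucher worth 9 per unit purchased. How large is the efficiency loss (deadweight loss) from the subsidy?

Deadweight loss = 81

Pre-subsidy: 1006 - 6p = -146 + 3p gives p* = 128, q* = 238.
With the rebate, buyers effectively pay pb = ps − 9, where ps is the price sellers receive.
Demand in terms of ps becomes qd = 1006 − 6(ps − 9) = 1060 - 6ps. Setting this equal to supply: 1060 - 6ps = -146 + 3ps, so ps = 134.
Buyers pay pb = 134 − 9 = 125; q' = -146 + 3·134 = 256.
The subsidy expands output by 256 − 238 = 18 past the efficient level; on those units the gap between marginal cost and willingness to pay runs from 0 up to 9.
DWL = ½ × 9 × 18 = 81.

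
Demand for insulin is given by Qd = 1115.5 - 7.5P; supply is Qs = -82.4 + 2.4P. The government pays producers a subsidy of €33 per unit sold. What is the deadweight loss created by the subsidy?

Deadweight loss = €990

Pre-subsidy: 1115.5 - 7.5P = -82.4 + 2.4P gives P* = 121, Q* = 208.
With the subsidy, sellers receive Ps = Pb + 33 for each unit, where Pb is the price buyers pay.
Supply in terms of Pb becomes Qs = -82.4 + 2.4(Pb + 33) = -3.2 + 2.4Pb. Setting this equal to demand: 1115.5 - 7.5Pb = -3.2 + 2.4Pb, so Pb = 113.
Sellers receive Ps = 113 + 33 = 146; Q' = 1115.5 − 7.5·113 = 268.
The subsidy expands output by 268 − 208 = 60 past the efficient level; on those units the gap between marginal cost and willingness to pay runs from 0 up to 33.
DWL = ½ × 33 × 60 = 990.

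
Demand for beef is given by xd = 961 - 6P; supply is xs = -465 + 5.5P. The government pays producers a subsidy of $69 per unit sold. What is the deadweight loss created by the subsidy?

Deadweight loss = $6831

Pre-subsidy: 961 - 6P = -465 + 5.5P gives P* = 124, x* = 217.
With the subsidy, sellers receive Ps = Pb + 69 for each unit, where Pb is the price buyers pay.
Supply in terms of Pb becomes xs = -465 + 5.5(Pb + 69) = -85.5 + 5.5Pb. Setting this equal to demand: 961 - 6Pb = -85.5 + 5.5Pb, so Pb = 91.
Sellers receive Ps = 91 + 69 = 160; x' = 961 − 6·91 = 415.
The subsidy expands output by 415 − 217 = 198 past the efficient level; on those units the gap between marginal cost and willingness to pay runs from 0 up to 69.
DWL = ½ × 69 × 198 = 6831.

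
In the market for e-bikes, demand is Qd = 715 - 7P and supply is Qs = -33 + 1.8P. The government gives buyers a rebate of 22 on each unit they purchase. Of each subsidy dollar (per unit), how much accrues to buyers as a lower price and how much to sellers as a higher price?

Buyers gain 4.5 per unit; sellers gain 17.5 per unit

Pre-subsidy: 715 - 7P = -33 + 1.8P gives P* = 85, Q* = 120.
With the rebate, buyers effectively pay Pb = Ps − 22, where Ps is the price sellers receive.
Demand in terms of Ps becomes Qd = 715 − 7(Ps − 22) = 869 - 7Ps. Setting this equal to supply: 869 - 7Ps = -33 + 1.8Ps, so Ps = 102.5.
Buyers pay Pb = 102.5 − 22 = 80.5; Q' = -33 + 1.8·102.5 = 151.5.
Buyers' price falls by P* − Pb = 85 − 80.5 = 4.5; sellers' price rises by Ps − P* = 102.5 − 85 = 17.5.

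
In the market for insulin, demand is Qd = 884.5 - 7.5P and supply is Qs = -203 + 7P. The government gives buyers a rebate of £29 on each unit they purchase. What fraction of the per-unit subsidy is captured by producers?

Producer share = 15/29

Pre-subsidy: 884.5 - 7.5P = -203 + 7P gives P* = 75, Q* = 322.
With the rebate, buyers effectively pay Pb = Ps − 29, where Ps is the price sellers receive.
Demand in terms of Ps becomes Qd = 884.5 − 7.5(Ps − 29) = 1102 - 7.5Ps. Setting this equal to supply: 1102 - 7.5Ps = -203 + 7Ps, so Ps = 90.
Buyers pay Pb = 90 − 29 = 61; Q' = -203 + 7·90 = 427.
Buyers' price falls by P* − Pb = 75 − 61 = 14; sellers' price rises by Ps − P* = 90 − 75 = 15.
So producers capture 15/29 = 15/29 of each unit of subsidy.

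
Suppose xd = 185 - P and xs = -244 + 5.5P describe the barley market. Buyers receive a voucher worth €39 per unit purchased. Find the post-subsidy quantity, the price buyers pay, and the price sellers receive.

Pre-subsidy: 185 - P = -244 + 5.5P gives P* = 66, x* = 119.
With the rebate, buyers effectively pay Pb = Ps − 39, where Ps is the price sellers receive.
Demand in terms of Ps becomes xd = 185 − 1(Ps − 39) = 224 - Ps. Setting this equal to supply: 224 - Ps = -244 + 5.5Ps, so Ps = 72.
Buyers pay Pb = 72 − 39 = 33; x' = -244 + 5.5·72 = 152.

x' = 152; buyers pay €33; sellers receive €72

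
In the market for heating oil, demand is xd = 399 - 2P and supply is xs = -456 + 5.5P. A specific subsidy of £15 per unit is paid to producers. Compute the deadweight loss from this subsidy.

Pre-subsidy: 399 - 2P = -456 + 5.5P gives P* = 114, x* = 171.
With the subsidy, sellers receive Ps = Pb + 15 for each unit, where Pb is the price buyers pay.
Supply in terms of Pb becomes xs = -456 + 5.5(Pb + 15) = -373.5 + 5.5Pb. Setting this equal to demand: 399 - 2Pb = -373.5 + 5.5Pb, so Pb = 103.
Sellers receive Ps = 103 + 15 = 118; x' = 399 − 2·103 = 193.
The subsidy expands output by 193 − 171 = 22 past the efficient level; on those units the gap between marginal cost and willingness to pay runs from 0 up to 15.
DWL = ½ × 15 × 22 = 165.

Deadweight loss = £165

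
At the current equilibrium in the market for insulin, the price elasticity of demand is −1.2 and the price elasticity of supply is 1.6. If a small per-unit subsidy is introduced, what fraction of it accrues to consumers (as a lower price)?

Consumer share = 4/7

For a small subsidy around the equilibrium, the benefit split depends on the relative slopes, which at a point are proportional to the elasticities.
Buyer share = εs/(εs + |εd|) = 1.6/(1.6 + 1.2) = 4/7; seller share = |εd|/(εs + |εd|) = 3/7.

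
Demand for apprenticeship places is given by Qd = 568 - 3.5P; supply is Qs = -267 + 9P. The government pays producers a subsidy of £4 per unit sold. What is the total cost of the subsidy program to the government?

Pre-subsidy: 568 - 3.5P = -267 + 9P gives P* = 66.8, Q* = 334.2.
With the subsidy, sellers receive Ps = Pb + 4 for each unit, where Pb is the price buyers pay.
Supply in terms of Pb becomes Qs = -267 + 9(Pb + 4) = -231 + 9Pb. Setting this equal to demand: 568 - 3.5Pb = -231 + 9Pb, so Pb = 63.92.
Sellers receive Ps = 63.92 + 4 = 67.92; Q' = 568 − 3.5·63.92 = 344.28.
Government outlay = subsidy × quantity = 4 × 344.28 = 1377.12.

Government cost = £1377.12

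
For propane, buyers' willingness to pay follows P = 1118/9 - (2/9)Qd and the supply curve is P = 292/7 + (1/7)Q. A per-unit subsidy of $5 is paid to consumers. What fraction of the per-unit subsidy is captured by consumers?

Consumer share = 14/23

Pre-subsidy: 1118/9 - (2/9)Q = 292/7 + (1/7)Q gives Q* = 226 and P* = 74.
With the rebate, buyers effectively pay Pb = Ps − 5, where Ps is the price sellers receive.
On the curves, Pb = 1118/9 - (2/9)Q and Ps = 292/7 + (1/7)Q; the wedge Ps − Pb = 5 gives 292/7 + (1/7)Q − (1118/9 - (2/9)Q) = 5, so Q' = 5513/23.
Then Pb = 1118/9 − (2/9)·(5513/23) = 1632/23 and Ps = 292/7 + (1/7)·(5513/23) = 1747/23.
Buyers' price falls by P* − Pb = 74 − 1632/23 = 70/23; sellers' price rises by Ps − P* = 1747/23 − 74 = 45/23.
So consumers capture (70/23)/5 = 14/23 of each unit of subsidy.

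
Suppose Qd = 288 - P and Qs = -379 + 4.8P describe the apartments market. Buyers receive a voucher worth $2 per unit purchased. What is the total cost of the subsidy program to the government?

Pre-subsidy: 288 - P = -379 + 4.8P gives P* = 115, Q* = 173.
With the rebate, buyers effectively pay Pb = Ps − 2, where Ps is the price sellers receive.
Demand in terms of Ps becomes Qd = 288 − 1(Ps − 2) = 290 - Ps. Setting this equal to supply: 290 - Ps = -379 + 4.8Ps, so Ps = 3345/29.
Buyers pay Pb = 3345/29 − 2 = 3287/29; Q' = -379 + 4.8·(3345/29) = 5065/29.
Government outlay = subsidy × quantity = 2 × 5065/29 = 10130/29.

Government cost = 10130/29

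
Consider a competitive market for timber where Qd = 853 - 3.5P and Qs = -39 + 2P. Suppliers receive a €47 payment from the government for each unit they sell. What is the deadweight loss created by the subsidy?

Pre-subsidy: 853 - 3.5P = -39 + 2P gives P* = 1784/11, Q* = 3139/11.
With the subsidy, sellers receive Ps = Pb + 47 for each unit, where Pb is the price buyers pay.
Supply in terms of Pb becomes Qs = -39 + 2(Pb + 47) = 55 + 2Pb. Setting this equal to demand: 853 - 3.5Pb = 55 + 2Pb, so Pb = 1596/11.
Sellers receive Ps = 1596/11 + 47 = 2113/11; Q' = 853 − 3.5·(1596/11) = 3797/11.
The subsidy expands output by 3797/11 − 3139/11 = 658/11 past the efficient level; on those units the gap between marginal cost and willingness to pay runs from 0 up to 47.
DWL = ½ × 47 × 658/11 = 15463/11.

Deadweight loss = 15463/11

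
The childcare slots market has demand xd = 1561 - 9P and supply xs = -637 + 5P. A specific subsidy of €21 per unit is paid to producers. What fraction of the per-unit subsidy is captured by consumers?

Consumer share = 5/14

Pre-subsidy: 1561 - 9P = -637 + 5P gives P* = 157, x* = 148.
With the subsidy, sellers receive Ps = Pb + 21 for each unit, where Pb is the price buyers pay.
Supply in terms of Pb becomes xs = -637 + 5(Pb + 21) = -532 + 5Pb. Setting this equal to demand: 1561 - 9Pb = -532 + 5Pb, so Pb = 149.5.
Sellers receive Ps = 149.5 + 21 = 170.5; x' = 1561 − 9·149.5 = 215.5.
Buyers' price falls by P* − Pb = 157 − 149.5 = 7.5; sellers' price rises by Ps − P* = 170.5 − 157 = 13.5.
So consumers capture 7.5/21 = 5/14 of each unit of subsidy.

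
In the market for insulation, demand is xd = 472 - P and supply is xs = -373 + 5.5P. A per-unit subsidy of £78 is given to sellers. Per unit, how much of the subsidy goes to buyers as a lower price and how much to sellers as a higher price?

Buyers gain £66 per unit; sellers gain £12 per unit

Pre-subsidy: 472 - P = -373 + 5.5P gives P* = 130, x* = 342.
With the subsidy, sellers receive Ps = Pb + 78 for each unit, where Pb is the price buyers pay.
Supply in terms of Pb becomes xs = -373 + 5.5(Pb + 78) = 56 + 5.5Pb. Setting this equal to demand: 472 - Pb = 56 + 5.5Pb, so Pb = 64.
Sellers receive Ps = 64 + 78 = 142; x' = 472 − 1·64 = 408.
Buyers' price falls by P* − Pb = 130 − 64 = 66; sellers' price rises by Ps − P* = 142 − 130 = 12.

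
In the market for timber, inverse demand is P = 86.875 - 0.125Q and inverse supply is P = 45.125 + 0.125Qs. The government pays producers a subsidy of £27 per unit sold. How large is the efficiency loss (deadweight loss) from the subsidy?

Pre-subsidy: 86.875 - 0.125Q = 45.125 + 0.125Q gives Q* = 167 and P* = 66.
With the subsidy, sellers receive Ps = Pb + 27 for each unit, where Pb is the price buyers pay.
On the curves, Pb = 86.875 - 0.125Q and Ps = 45.125 + 0.125Q; the wedge Ps − Pb = 27 gives 45.125 + 0.125Q − (86.875 - 0.125Q) = 27, so Q' = 275.
Then Pb = 86.875 − 0.125·275 = 52.5 and Ps = 45.125 + 0.125·275 = 79.5.
The subsidy expands output by 275 − 167 = 108 past the efficient level; on those units the gap between marginal cost and willingness to pay runs from 0 up to 27.
DWL = ½ × 27 × 108 = 1458.

Deadweight loss = £1458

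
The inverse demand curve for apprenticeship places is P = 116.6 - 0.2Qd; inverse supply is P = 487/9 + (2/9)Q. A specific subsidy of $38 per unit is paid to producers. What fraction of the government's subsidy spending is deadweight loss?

Pre-subsidy: 116.6 - 0.2Q = 487/9 + (2/9)Q gives Q* = 148 and P* = 87.
With the subsidy, sellers receive Ps = Pb + 38 for each unit, where Pb is the price buyers pay.
On the curves, Pb = 116.6 - 0.2Q and Ps = 487/9 + (2/9)Q; the wedge Ps − Pb = 38 gives 487/9 + (2/9)Q − (116.6 - 0.2Q) = 38, so Q' = 238.
Then Pb = 116.6 − 0.2·238 = 69 and Ps = 487/9 + (2/9)·238 = 107.
ΔCS = ½(148 + 238)(87 − 69) = 3474; ΔPS = ½(148 + 238)(107 − 87) = 3860.
Government spending = 38 × 238 = 9044.
DWL = ½ × 38 × (238 − 148) = 1710; fraction = 1710 / 9044 = 45/238.

DWL / government spending = 45/238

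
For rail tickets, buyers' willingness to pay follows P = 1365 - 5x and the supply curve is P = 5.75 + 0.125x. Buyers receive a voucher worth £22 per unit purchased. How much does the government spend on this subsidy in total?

Pre-subsidy: 1365 - 5x = 5.75 + 0.125x gives x* = 10874/41 and P* = 1595/41.
With the rebate, buyers effectively pay Pb = Ps − 22, where Ps is the price sellers receive.
On the curves, Pb = 1365 - 5x and Ps = 5.75 + 0.125x; the wedge Ps − Pb = 22 gives 5.75 + 0.125x − (1365 - 5x) = 22, so x' = 11050/41.
Then Pb = 1365 − 5·(11050/41) = 715/41 and Ps = 5.75 + 0.125·(11050/41) = 1617/41.
Government outlay = subsidy × quantity = 22 × 11050/41 = 243100/41.

Government cost = 243100/41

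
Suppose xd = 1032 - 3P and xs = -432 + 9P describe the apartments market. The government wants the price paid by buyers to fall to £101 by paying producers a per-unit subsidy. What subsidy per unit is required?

At a buyer price of 101, quantity demanded is 1032 − 3·101 = 729.
Sellers supply 729 only when they receive Ps with -432 + 9·Ps = 729, i.e. Ps = 129.
s = Ps − Pb = 129 − 101 = 28.

Required subsidy s = £28 per unit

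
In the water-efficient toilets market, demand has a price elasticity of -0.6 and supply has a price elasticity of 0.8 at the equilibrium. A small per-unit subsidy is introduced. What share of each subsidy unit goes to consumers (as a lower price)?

Consumer share = 4/7

For a small subsidy around the equilibrium, the benefit split depends on the relative slopes, which at a point are proportional to the elasticities.
Buyer share = εs/(εs + |εd|) = 0.8/(0.8 + 0.6) = 4/7; seller share = |εd|/(εs + |εd|) = 3/7.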